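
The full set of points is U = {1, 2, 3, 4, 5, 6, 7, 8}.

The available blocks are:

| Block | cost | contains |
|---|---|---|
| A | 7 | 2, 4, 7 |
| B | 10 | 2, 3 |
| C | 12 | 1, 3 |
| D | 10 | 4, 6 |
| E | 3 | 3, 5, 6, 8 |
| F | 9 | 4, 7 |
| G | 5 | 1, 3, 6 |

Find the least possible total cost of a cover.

A, E, G together cover every point (A ∪ E ∪ G = {1, 2, 3, 4, 5, 6, 7, 8}); total cost 7 + 3 + 5 = 15.
No covering selection has total cost below 15.

15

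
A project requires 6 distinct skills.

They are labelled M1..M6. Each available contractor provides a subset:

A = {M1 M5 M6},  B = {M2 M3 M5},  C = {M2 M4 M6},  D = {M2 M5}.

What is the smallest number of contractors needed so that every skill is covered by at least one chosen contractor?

A and B and C together: A ∪ B ∪ C = {M1, M2, M3, M4, M5, M6} — every skill is covered.
Only A contains M1, so A is forced; the remaining 3 skills need at least 2 more contractors (each remaining contractor adds at most 2) — so at least 3 contractors are needed, and 3 is optimal.

3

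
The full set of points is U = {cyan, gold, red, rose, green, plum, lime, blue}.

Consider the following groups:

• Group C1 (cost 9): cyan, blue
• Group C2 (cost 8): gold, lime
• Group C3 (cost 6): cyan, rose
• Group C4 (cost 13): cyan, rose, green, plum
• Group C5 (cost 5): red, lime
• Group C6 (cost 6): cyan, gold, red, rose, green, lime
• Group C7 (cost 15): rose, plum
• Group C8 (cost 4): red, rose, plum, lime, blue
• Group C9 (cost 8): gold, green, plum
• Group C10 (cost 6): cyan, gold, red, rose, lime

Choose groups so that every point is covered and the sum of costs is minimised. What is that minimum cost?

10

C6, C8 together cover every point (C6 ∪ C8 = {cyan, gold, red, rose, green, plum, lime, blue}); total cost 6 + 4 = 10.
No covering selection has total cost below 10.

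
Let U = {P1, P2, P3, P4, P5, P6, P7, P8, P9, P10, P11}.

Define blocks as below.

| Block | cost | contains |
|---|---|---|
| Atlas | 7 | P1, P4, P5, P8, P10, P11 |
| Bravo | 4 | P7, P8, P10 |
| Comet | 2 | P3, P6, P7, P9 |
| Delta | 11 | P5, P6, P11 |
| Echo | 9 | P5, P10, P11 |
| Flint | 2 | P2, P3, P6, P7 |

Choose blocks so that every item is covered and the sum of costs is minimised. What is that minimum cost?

Atlas, Comet, Flint together cover every item (Atlas ∪ Comet ∪ Flint = {P1, P2, P3, P4, P5, P6, P7, P8, P9, P10, P11}); total cost 7 + 2 + 2 = 11.
No covering selection has total cost below 11.

11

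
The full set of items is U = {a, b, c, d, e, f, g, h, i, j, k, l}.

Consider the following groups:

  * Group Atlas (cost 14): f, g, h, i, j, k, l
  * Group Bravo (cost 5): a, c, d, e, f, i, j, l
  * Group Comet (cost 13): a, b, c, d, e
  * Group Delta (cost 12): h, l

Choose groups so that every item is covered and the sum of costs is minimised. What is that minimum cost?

27

Atlas, Comet together cover every item (Atlas ∪ Comet = {a, b, c, d, e, f, g, h, i, j, k, l}); total cost 14 + 13 = 27.
The greedy pick Bravo, Atlas, Comet costs 32; no covering selection beats 27.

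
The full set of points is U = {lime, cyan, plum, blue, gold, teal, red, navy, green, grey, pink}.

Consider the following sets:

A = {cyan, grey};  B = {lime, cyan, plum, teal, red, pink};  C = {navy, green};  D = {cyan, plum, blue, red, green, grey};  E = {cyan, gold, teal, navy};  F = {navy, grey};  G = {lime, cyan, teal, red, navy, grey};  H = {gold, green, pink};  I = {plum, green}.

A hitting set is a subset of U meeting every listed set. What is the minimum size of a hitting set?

Take T = {teal, green, grey}. Each listed set contains at least one of these, so T is a hitting set of size 3.
No choice of 2 points meets every set, so 3 is the minimum.

3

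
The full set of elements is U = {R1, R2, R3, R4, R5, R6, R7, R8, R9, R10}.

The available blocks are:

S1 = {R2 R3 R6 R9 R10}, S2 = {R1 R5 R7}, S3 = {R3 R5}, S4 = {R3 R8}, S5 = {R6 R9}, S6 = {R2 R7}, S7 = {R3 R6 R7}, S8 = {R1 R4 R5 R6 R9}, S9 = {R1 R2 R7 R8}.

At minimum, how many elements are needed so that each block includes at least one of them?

3

Take H = {R3, R7, R9}. Each listed block contains at least one of these, so H is a hitting set of size 3.
The blocks S4, S5, S6 are pairwise disjoint, so any hitting set needs a separate element for each — at least 3. Hence 3 is optimal.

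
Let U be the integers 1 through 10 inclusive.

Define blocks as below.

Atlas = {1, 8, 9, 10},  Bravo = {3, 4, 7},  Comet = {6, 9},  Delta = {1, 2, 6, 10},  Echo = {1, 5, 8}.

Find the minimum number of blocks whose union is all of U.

Atlas, Bravo, Delta, and Echo cover everything between them: the union {1, 2, 3, 4, 5, 6, 7, 8, 9, 10} is all of U.
Only Echo contains 5, so Echo is forced; the remaining 7 points need at least 3 more blocks (each remaining block adds at most 3) — so at least 4 blocks are needed, and 4 is optimal.

4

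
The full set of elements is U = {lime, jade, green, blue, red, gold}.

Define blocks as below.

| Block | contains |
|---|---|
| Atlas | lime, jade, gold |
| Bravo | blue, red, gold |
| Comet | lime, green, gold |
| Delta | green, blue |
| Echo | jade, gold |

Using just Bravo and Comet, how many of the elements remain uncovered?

1

Union of Bravo, Comet = {lime, green, blue, red, gold}.
Not covered: jade — 1 element.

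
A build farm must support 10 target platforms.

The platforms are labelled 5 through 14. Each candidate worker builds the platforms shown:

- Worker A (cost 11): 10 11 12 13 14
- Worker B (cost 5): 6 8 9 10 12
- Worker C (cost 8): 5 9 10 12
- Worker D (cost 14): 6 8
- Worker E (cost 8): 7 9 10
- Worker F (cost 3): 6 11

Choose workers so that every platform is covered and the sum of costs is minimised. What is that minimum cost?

32

A, B, C, E together cover every platform (A ∪ B ∪ C ∪ E = {5, 6, 7, 8, 9, 10, 11, 12, 13, 14}); total cost 11 + 5 + 8 + 8 = 32.
The greedy pick B, F, A, C, E costs 35; no covering selection beats 32.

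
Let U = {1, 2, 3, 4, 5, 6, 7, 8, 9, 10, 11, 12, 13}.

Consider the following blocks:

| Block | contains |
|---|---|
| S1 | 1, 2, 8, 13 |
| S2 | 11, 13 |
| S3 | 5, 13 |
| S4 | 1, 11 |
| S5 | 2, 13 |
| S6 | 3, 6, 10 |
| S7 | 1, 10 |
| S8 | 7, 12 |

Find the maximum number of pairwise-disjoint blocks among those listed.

S3, S4, S6, S8 are pairwise disjoint (S3={5,13}; S4={1,11}; S6={3,6,10}; S8={7,12}).
Every remaining block overlaps one of these, and no 5 of the listed blocks are pairwise disjoint, so 4 is the maximum.

4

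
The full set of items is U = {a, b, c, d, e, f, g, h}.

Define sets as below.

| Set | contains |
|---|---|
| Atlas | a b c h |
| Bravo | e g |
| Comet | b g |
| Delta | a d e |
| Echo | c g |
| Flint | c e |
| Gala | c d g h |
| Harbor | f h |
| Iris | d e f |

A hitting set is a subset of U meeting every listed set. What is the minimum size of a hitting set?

3

The 3 items {e, g, h} hit every set.
The sets Comet, Flint, Harbor are pairwise disjoint, so any hitting set needs a separate item for each — at least 3. Hence 3 is optimal.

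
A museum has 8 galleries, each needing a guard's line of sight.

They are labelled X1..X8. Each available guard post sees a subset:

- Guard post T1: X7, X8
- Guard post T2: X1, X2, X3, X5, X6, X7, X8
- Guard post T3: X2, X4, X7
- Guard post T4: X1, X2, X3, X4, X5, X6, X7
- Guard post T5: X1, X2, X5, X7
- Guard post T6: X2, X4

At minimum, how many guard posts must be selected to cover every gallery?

Take {T2, T6}. Their union is {X1, X2, X3, X4, X5, X6, X7, X8}, which is all 8 galleries.
No single guard post has all 8 galleries (the largest, T2, has 7), so 2 is optimal.

2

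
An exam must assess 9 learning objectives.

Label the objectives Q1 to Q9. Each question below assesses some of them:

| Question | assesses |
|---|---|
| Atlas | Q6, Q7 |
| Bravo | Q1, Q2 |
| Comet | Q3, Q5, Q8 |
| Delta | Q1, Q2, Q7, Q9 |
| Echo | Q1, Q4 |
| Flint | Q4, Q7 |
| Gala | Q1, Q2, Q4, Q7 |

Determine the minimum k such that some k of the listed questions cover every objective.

4

Take {Atlas, Comet, Delta, Echo}. Their union is {Q1, Q2, Q3, Q4, Q5, Q6, Q7, Q8, Q9}, which is all 9 objectives.
Only Atlas contains Q6, so Atlas is forced; the remaining 7 objectives need at least 3 more questions (each remaining question adds at most 3) — so at least 4 questions are needed, and 4 is optimal.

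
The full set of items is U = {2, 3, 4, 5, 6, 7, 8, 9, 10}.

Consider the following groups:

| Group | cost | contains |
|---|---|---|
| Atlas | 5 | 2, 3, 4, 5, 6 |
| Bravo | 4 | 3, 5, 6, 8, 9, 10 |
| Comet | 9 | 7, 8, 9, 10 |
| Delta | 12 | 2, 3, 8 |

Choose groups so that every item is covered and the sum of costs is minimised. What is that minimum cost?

14

Atlas, Comet together cover every item (Atlas ∪ Comet = {2, 3, 4, 5, 6, 7, 8, 9, 10}); total cost 5 + 9 = 14.
The greedy pick Bravo, Atlas, Comet costs 18; no covering selection beats 14.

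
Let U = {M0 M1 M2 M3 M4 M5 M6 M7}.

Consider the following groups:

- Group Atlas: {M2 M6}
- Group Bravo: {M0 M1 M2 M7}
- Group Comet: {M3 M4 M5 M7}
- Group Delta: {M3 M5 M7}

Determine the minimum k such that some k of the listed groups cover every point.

3

Atlas and Bravo and Comet together: Atlas ∪ Bravo ∪ Comet = {M0, M1, M2, M3, M4, M5, M6, M7} — every point is covered.
Only Bravo contains M0, so Bravo is forced; the remaining 4 points need at least 2 more groups (each remaining group adds at most 3) — so at least 3 groups are needed, and 3 is optimal.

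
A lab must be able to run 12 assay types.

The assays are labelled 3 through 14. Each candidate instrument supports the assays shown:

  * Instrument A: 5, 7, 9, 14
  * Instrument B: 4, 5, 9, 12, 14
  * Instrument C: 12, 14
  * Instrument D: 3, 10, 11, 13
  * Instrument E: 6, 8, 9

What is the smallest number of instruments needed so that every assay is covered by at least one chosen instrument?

4

A and B and D and E together: A ∪ B ∪ D ∪ E = {3, 4, 5, 6, 7, 8, 9, 10, 11, 12, 13, 14} — every assay is covered.
Only E contains 6, so E is forced; the remaining 9 assays need at least 3 more instruments (each remaining instrument adds at most 4) — so at least 4 instruments are needed, and 4 is optimal.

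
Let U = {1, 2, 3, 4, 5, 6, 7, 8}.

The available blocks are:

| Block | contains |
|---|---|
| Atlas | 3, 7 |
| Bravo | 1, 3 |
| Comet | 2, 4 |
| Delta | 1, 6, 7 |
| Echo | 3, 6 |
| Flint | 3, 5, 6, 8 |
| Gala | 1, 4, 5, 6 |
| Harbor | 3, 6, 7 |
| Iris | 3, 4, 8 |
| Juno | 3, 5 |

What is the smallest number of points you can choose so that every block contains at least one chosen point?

3

The 3 points {2, 3, 6} hit every block.
The blocks Comet, Delta, Juno are pairwise disjoint, so any hitting set needs a separate point for each — at least 3. Hence 3 is optimal.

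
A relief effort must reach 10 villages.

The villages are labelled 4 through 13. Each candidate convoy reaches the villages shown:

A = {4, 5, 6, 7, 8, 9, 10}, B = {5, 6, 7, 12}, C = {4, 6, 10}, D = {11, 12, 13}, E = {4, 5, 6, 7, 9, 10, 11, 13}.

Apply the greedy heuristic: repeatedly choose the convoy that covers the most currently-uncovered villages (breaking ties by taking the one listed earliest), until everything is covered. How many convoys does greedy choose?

3

Greedy: pick E (covers 8 new) → pick A (covers 1 new) → pick B (covers 1 new). Total picks: 3.
(The true minimum cover uses only 2 convoys, so greedy is not optimal here.)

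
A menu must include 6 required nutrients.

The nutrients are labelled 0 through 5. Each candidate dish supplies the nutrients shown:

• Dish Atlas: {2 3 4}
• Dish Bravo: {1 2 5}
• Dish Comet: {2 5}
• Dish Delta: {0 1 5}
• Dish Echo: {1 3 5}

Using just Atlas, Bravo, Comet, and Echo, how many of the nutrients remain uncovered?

Union of Atlas, Bravo, Comet, Echo = {1, 2, 3, 4, 5}.
Not covered: 0 — 1 nutrient.

1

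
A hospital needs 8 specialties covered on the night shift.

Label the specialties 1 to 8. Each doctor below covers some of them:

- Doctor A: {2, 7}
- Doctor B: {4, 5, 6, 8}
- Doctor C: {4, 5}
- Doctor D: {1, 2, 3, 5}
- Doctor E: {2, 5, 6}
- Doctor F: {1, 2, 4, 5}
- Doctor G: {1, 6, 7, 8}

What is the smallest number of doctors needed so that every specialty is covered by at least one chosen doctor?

Take {C, D, G}. Their union is {1, 2, 3, 4, 5, 6, 7, 8}, which is all 8 specialties.
Only D contains 3, so D is forced; the remaining 4 specialties need at least 2 more doctors (each remaining doctor adds at most 3) — so at least 3 doctors are needed, and 3 is optimal.

3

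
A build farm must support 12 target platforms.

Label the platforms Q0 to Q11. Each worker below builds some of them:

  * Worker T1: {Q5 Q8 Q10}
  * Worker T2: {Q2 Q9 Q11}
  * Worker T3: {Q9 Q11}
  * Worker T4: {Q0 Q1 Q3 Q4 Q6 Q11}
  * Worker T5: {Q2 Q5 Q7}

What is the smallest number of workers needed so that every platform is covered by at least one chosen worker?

4

Take {T1, T3, T4, T5}. Their union is {Q0, Q1, Q2, Q3, Q4, Q5, Q6, Q7, Q8, Q9, Q10, Q11}, which is all 12 platforms.
No 3 of the 5 workers cover everything (all 10 combinations miss at least one platform), so 4 is optimal.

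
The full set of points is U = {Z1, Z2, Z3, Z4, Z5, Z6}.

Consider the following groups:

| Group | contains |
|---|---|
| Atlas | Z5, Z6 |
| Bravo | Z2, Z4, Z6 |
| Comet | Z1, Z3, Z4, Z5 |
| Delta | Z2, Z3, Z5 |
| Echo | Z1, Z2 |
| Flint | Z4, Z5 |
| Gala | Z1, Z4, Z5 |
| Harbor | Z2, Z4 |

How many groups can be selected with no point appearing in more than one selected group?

Atlas, Harbor are pairwise disjoint (Atlas={Z5,Z6}; Harbor={Z2,Z4}).
Every remaining group overlaps one of these, and no 3 of the listed groups are pairwise disjoint, so 2 is the maximum.

2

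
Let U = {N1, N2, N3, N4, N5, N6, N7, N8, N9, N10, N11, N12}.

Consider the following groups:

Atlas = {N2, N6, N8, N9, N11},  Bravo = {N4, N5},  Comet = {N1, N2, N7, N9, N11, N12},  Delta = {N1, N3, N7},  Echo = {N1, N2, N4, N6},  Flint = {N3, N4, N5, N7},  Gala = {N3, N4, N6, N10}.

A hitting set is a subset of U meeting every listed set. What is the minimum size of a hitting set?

Take H = {N4, N7, N8}. Each listed group contains at least one of these, so H is a hitting set of size 3.
The groups Atlas, Bravo, Delta are pairwise disjoint, so any hitting set needs a separate element for each — at least 3. Hence 3 is optimal.

3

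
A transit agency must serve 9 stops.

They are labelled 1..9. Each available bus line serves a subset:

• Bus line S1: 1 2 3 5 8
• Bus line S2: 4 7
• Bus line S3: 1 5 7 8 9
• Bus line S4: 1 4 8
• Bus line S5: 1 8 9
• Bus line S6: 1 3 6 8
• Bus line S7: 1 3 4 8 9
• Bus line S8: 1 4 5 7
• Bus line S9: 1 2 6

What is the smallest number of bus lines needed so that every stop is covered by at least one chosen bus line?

3

Take {S3, S7, S9}. Their union is {1, 2, 3, 4, 5, 6, 7, 8, 9}, which is all 9 stops.
No 2 of the 9 bus lines cover everything (all 36 combinations miss at least one stop), so 3 is optimal.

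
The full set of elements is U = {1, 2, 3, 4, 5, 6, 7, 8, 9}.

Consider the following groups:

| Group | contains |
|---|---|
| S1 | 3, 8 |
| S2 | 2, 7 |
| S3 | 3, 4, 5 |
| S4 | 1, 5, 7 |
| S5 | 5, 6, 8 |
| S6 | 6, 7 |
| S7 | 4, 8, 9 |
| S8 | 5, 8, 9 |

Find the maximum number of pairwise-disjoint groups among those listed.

S2, S8 are pairwise disjoint (S2={2,7}; S8={5,8,9}).
Every remaining group overlaps one of these, and no 3 of the listed groups are pairwise disjoint, so 2 is the maximum.

2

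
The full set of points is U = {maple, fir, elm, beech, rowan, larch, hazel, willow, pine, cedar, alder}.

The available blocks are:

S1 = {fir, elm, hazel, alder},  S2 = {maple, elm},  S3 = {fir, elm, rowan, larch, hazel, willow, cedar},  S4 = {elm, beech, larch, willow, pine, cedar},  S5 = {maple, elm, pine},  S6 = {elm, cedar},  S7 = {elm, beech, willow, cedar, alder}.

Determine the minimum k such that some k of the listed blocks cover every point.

3

Take {S3, S5, S7}. Their union is {maple, fir, elm, beech, rowan, larch, hazel, willow, pine, cedar, alder}, which is all 11 points.
Only S3 contains rowan, so S3 is forced; the remaining 4 points need at least 2 more blocks (each remaining block adds at most 2) — so at least 3 blocks are needed, and 3 is optimal.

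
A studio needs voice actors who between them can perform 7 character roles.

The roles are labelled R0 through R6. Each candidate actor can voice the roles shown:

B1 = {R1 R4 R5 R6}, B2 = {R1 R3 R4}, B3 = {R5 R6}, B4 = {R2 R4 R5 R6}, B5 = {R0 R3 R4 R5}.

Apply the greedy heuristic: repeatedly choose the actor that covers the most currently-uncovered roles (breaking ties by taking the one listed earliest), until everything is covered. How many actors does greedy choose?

3

Greedy: pick B1 (covers 4 new) → pick B5 (covers 2 new) → pick B4 (covers 1 new). Total picks: 3.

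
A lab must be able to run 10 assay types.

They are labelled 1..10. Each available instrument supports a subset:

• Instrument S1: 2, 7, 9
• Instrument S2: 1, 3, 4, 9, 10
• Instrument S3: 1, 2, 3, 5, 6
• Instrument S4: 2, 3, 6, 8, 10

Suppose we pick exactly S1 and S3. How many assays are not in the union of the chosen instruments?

3

Union of S1, S3 = {1, 2, 3, 5, 6, 7, 9}.
Not covered: 4, 8, 10 — 3 assays.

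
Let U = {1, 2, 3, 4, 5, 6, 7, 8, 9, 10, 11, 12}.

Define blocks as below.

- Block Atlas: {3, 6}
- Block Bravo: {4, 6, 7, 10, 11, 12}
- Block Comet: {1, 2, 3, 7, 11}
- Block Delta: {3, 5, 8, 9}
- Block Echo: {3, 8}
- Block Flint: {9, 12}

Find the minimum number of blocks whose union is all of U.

3

Bravo and Comet and Delta together: Bravo ∪ Comet ∪ Delta = {1, 2, 3, 4, 5, 6, 7, 8, 9, 10, 11, 12} — every item is covered.
Only Comet contains 1, so Comet is forced; the remaining 7 items need at least 2 more blocks (each remaining block adds at most 4) — so at least 3 blocks are needed, and 3 is optimal.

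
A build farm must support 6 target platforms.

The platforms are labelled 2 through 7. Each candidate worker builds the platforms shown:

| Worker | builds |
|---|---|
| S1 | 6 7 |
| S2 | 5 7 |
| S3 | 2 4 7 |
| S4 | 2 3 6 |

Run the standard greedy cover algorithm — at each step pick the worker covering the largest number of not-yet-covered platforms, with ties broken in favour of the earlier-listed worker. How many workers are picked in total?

Greedy: pick S3 (covers 3 new) → pick S4 (covers 2 new) → pick S2 (covers 1 new). Total picks: 3.

3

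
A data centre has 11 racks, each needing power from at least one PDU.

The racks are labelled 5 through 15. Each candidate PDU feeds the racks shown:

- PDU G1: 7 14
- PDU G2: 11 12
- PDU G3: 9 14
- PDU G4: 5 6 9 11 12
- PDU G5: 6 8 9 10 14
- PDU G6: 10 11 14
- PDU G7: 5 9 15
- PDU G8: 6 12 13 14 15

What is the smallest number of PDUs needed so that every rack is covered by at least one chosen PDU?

4

Take {G1, G4, G5, G8}. Their union is {5, 6, 7, 8, 9, 10, 11, 12, 13, 14, 15}, which is all 11 racks.
No 3 of the 8 PDUs cover everything (all 56 combinations miss at least one rack), so 4 is optimal.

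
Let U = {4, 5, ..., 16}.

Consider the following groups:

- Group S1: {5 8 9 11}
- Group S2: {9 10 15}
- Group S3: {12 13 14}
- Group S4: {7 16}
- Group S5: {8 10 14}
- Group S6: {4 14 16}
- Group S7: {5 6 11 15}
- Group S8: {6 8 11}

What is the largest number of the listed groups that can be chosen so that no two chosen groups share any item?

4

S2, S3, S4, S8 are pairwise disjoint (S2={9,10,15}; S3={12,13,14}; S4={7,16}; S8={6,8,11}).
Every remaining group overlaps one of these, and no 5 of the listed groups are pairwise disjoint, so 4 is the maximum.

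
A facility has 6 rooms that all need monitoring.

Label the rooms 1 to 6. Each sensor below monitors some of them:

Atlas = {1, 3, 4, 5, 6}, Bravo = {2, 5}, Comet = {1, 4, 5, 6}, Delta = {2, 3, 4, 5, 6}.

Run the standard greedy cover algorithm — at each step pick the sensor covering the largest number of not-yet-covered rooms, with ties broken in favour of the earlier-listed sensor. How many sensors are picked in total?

2

Greedy: pick Atlas (covers 5 new) → pick Bravo (covers 1 new). Total picks: 2.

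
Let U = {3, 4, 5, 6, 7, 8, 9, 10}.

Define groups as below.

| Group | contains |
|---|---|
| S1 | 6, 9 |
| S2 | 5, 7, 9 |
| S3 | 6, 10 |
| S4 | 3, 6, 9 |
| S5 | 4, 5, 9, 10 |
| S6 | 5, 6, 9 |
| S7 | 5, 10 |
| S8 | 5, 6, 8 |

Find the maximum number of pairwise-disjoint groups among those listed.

S4, S7 are pairwise disjoint (S4={3,6,9}; S7={5,10}).
Every remaining group overlaps one of these, and no 3 of the listed groups are pairwise disjoint, so 2 is the maximum.

2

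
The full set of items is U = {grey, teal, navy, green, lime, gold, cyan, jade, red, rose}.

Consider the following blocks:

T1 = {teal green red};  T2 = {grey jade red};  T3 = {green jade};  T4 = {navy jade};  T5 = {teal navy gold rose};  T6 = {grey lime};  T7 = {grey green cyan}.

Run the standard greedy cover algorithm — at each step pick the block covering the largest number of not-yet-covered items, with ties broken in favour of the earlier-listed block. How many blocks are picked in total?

Greedy: pick T5 (covers 4 new) → pick T2 (covers 3 new) → pick T7 (covers 2 new) → pick T6 (covers 1 new). Total picks: 4.

4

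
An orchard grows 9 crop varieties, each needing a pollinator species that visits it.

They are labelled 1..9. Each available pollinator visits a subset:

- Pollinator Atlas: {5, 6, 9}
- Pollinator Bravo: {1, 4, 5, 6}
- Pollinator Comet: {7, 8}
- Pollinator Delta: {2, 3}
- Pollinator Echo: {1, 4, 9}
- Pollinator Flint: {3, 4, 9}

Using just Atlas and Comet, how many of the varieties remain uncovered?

Union of Atlas, Comet = {5, 6, 7, 8, 9}.
Not covered: 1, 2, 3, 4 — 4 varieties.

4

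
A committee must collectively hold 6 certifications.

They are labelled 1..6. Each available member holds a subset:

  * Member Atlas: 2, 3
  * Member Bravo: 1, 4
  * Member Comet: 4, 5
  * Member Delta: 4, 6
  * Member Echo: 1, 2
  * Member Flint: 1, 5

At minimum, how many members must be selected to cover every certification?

Atlas and Delta and Flint together: Atlas ∪ Delta ∪ Flint = {1, 2, 3, 4, 5, 6} — every certification is covered.
Each member has at most 2 certifications, and 2·2 = 4 < 6 — so at least 3 members are needed, and 3 is optimal.

3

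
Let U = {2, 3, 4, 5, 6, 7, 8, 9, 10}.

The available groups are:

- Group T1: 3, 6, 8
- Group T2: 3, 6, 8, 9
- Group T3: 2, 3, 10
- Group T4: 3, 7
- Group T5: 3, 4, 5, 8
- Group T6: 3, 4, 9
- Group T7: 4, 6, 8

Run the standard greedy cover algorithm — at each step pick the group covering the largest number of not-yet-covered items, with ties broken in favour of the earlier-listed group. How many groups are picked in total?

4

Greedy: pick T2 (covers 4 new) → pick T3 (covers 2 new) → pick T5 (covers 2 new) → pick T4 (covers 1 new). Total picks: 4.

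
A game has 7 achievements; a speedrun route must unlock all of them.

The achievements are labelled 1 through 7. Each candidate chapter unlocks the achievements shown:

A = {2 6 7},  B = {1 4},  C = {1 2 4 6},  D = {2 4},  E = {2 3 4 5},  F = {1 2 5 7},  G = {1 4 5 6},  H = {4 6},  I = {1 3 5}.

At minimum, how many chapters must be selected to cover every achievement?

A and E and F together: A ∪ E ∪ F = {1, 2, 3, 4, 5, 6, 7} — every achievement is covered.
No 2 of the 9 chapters cover everything (all 36 combinations miss at least one achievement), so 3 is optimal.

3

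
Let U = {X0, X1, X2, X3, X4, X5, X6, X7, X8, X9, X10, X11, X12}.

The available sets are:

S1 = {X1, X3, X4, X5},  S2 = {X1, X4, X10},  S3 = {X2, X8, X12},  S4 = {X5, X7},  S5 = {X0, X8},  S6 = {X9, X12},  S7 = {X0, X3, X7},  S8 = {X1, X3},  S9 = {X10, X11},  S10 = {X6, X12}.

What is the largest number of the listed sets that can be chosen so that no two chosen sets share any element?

S4, S5, S6, S8, S9 are pairwise disjoint (S4={X5,X7}; S5={X0,X8}; S6={X9,X12}; S8={X1,X3}; S9={X10,X11}).
Every remaining set overlaps one of these, and no 6 of the listed sets are pairwise disjoint, so 5 is the maximum.

5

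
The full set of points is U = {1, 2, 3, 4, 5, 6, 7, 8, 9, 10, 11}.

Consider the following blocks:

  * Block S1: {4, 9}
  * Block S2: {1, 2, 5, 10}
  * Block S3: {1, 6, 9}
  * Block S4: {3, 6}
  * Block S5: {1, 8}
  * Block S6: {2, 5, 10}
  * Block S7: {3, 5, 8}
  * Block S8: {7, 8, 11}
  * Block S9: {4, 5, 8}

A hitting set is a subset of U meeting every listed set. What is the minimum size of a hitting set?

The 4 points {3, 8, 9, 10} hit every block.
The blocks S1, S4, S6, S8 are pairwise disjoint, so any hitting set needs a separate point for each — at least 4. Hence 4 is optimal.

4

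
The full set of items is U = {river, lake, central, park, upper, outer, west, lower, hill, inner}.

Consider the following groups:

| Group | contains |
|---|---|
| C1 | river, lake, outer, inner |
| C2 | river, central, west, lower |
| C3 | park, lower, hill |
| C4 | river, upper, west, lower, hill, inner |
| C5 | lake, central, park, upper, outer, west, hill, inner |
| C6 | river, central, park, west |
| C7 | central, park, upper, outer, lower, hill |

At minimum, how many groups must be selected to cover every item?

C4 and C5 together: C4 ∪ C5 = {river, lake, central, park, upper, outer, west, lower, hill, inner} — every item is covered.
No single group has all 10 items (the largest, C5, has 8), so 2 is optimal.

2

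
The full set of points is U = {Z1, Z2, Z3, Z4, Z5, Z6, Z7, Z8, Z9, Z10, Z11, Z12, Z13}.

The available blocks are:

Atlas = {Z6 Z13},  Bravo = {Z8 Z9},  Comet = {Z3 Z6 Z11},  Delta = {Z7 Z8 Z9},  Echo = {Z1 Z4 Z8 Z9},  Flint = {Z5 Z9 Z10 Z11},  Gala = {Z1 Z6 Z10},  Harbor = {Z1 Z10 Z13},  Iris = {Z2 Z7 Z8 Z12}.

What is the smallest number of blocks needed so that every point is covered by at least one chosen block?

5

Atlas and Comet and Echo and Flint and Iris together: Atlas ∪ Comet ∪ Echo ∪ Flint ∪ Iris = {Z1, Z2, Z3, Z4, Z5, Z6, Z7, Z8, Z9, Z10, Z11, Z12, Z13} — every point is covered.
No 4 of the 9 blocks cover everything (all 126 combinations miss at least one point), so 5 is optimal.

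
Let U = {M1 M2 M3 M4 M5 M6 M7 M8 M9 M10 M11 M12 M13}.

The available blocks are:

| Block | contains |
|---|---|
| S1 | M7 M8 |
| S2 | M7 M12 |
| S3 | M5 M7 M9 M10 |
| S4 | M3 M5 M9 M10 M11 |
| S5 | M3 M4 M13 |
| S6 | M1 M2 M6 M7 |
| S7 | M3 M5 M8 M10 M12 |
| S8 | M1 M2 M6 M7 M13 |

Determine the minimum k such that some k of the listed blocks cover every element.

4

S4 and S5 and S7 and S8 together: S4 ∪ S5 ∪ S7 ∪ S8 = {M1, M2, M3, M4, M5, M6, M7, M8, M9, M10, M11, M12, M13} — every element is covered.
Only S5 contains M4, so S5 is forced; the remaining 10 elements need at least 3 more blocks (each remaining block adds at most 4) — so at least 4 blocks are needed, and 4 is optimal.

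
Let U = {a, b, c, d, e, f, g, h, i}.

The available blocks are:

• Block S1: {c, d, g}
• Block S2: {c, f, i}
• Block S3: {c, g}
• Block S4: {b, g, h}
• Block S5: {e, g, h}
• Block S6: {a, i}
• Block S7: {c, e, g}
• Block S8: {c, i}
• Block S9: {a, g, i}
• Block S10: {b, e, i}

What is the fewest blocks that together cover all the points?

5

Take {S1, S2, S4, S5, S9}. Their union is {a, b, c, d, e, f, g, h, i}, which is all 9 points.
No 4 of the 10 blocks cover everything (all 210 combinations miss at least one point), so 5 is optimal.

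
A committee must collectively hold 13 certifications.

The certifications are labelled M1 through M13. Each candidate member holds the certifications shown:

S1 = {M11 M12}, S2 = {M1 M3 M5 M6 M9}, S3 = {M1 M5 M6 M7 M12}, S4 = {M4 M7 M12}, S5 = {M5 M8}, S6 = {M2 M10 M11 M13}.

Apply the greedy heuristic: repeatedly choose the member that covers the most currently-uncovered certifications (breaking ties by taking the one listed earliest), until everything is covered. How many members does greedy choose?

Greedy: pick S2 (covers 5 new) → pick S6 (covers 4 new) → pick S4 (covers 3 new) → pick S5 (covers 1 new). Total picks: 4.

4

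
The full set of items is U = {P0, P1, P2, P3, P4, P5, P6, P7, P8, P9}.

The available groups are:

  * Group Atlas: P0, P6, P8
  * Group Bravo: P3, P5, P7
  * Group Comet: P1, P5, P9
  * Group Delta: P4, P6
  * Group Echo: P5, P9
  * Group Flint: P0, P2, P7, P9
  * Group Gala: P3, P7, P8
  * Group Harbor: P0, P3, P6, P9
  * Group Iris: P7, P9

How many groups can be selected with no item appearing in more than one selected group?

3

Delta, Echo, Gala are pairwise disjoint (Delta={P4,P6}; Echo={P5,P9}; Gala={P3,P7,P8}).
Every remaining group overlaps one of these, and no 4 of the listed groups are pairwise disjoint, so 3 is the maximum.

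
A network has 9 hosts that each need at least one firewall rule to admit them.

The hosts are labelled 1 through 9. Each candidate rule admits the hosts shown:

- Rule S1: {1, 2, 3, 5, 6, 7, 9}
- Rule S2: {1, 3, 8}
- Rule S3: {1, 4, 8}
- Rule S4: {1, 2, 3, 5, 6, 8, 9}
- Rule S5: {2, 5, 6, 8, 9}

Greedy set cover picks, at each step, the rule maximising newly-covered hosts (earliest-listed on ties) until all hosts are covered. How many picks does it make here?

2

Greedy: pick S1 (covers 7 new) → pick S3 (covers 2 new). Total picks: 2.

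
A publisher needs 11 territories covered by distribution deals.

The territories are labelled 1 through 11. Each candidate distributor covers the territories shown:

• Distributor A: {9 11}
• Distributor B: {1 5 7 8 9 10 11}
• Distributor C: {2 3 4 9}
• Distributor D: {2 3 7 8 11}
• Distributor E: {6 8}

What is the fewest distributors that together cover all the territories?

3

Take {B, C, E}. Their union is {1, 2, 3, 4, 5, 6, 7, 8, 9, 10, 11}, which is all 11 territories.
Only B contains 1, so B is forced; the remaining 4 territories need at least 2 more distributors (each remaining distributor adds at most 3) — so at least 3 distributors are needed, and 3 is optimal.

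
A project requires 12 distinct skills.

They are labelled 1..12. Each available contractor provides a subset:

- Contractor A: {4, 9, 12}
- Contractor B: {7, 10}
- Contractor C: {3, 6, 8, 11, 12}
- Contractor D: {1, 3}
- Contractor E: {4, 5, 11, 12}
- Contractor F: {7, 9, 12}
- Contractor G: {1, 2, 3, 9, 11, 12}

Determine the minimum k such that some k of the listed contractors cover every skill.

4

B and C and E and G together: B ∪ C ∪ E ∪ G = {1, 2, 3, 4, 5, 6, 7, 8, 9, 10, 11, 12} — every skill is covered.
Only G contains 2, so G is forced; the remaining 6 skills need at least 3 more contractors (each remaining contractor adds at most 2) — so at least 4 contractors are needed, and 4 is optimal.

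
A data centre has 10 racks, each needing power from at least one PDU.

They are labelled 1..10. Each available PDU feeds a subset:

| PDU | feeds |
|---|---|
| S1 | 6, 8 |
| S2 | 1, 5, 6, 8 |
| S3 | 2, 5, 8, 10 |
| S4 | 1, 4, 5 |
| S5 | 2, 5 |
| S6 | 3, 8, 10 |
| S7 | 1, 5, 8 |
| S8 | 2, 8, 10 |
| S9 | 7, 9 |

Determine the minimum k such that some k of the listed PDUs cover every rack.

S2 and S3 and S4 and S6 and S9 together: S2 ∪ S3 ∪ S4 ∪ S6 ∪ S9 = {1, 2, 3, 4, 5, 6, 7, 8, 9, 10} — every rack is covered.
No 4 of the 9 PDUs cover everything (all 126 combinations miss at least one rack), so 5 is optimal.

5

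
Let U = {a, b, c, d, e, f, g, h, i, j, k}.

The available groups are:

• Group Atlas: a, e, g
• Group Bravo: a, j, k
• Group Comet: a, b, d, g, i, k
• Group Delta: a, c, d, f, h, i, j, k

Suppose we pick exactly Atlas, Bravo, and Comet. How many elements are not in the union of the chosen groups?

Union of Atlas, Bravo, Comet = {a, b, d, e, g, i, j, k}.
Not covered: c, f, h — 3 elements.

3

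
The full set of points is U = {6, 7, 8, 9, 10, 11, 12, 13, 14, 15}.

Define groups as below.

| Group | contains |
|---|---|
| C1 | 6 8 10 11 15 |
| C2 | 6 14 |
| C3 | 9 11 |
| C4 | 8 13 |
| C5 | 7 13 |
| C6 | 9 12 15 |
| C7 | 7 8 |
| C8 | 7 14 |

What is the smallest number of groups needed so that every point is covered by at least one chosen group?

Take {C1, C4, C6, C8}. Their union is {6, 7, 8, 9, 10, 11, 12, 13, 14, 15}, which is all 10 points.
Only C1 contains 10, so C1 is forced; the remaining 5 points need at least 3 more groups (each remaining group adds at most 2) — so at least 4 groups are needed, and 4 is optimal.

4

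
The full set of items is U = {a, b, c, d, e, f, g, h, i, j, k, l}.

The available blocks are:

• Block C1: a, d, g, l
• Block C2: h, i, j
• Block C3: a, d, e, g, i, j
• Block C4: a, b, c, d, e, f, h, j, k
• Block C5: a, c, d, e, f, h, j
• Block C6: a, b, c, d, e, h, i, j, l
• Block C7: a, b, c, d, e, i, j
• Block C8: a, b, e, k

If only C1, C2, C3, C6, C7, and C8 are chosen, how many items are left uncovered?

Union of C1, C2, C3, C6, C7, C8 = {a, b, c, d, e, g, h, i, j, k, l}.
Not covered: f — 1 item.

1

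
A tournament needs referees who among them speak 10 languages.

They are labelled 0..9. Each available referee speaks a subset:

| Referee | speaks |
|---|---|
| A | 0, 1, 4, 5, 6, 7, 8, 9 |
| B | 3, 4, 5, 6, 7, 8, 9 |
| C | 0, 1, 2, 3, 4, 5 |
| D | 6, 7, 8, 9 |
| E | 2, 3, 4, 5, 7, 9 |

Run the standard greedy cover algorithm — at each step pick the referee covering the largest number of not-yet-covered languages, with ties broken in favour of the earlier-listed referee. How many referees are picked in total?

Greedy: pick A (covers 8 new) → pick C (covers 2 new). Total picks: 2.

2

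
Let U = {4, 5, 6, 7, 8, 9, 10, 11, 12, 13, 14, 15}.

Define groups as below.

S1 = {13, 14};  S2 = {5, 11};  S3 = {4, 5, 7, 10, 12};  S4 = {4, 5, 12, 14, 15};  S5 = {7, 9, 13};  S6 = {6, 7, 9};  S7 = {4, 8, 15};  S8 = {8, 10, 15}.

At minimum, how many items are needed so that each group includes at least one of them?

4

Take H = {5, 6, 13, 15}. Each listed group contains at least one of these, so H is a hitting set of size 4.
The groups S1, S2, S6, S8 are pairwise disjoint, so any hitting set needs a separate item for each — at least 4. Hence 4 is optimal.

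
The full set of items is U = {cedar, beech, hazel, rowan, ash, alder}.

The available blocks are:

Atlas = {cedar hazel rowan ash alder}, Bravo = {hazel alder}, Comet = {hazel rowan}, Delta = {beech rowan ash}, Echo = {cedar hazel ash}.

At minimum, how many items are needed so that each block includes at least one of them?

2

H = {hazel, ash} meets every block (each contains at least one member of H), and |H| = 2.
The blocks Bravo, Delta are pairwise disjoint, so any hitting set needs a separate item for each — at least 2. Hence 2 is optimal.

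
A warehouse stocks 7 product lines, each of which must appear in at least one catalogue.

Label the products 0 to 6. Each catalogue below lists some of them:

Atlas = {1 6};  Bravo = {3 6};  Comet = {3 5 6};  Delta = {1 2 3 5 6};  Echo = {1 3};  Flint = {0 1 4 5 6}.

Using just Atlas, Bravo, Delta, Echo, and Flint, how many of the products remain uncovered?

Union of Atlas, Bravo, Delta, Echo, Flint = {0, 1, 2, 3, 4, 5, 6} — that's every product, so 0 are uncovered.

0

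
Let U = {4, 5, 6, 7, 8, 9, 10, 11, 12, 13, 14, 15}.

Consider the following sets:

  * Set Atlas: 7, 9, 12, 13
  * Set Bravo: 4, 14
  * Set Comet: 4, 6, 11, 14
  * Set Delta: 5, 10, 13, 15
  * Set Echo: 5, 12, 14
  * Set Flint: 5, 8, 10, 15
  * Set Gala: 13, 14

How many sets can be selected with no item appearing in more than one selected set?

3

Atlas, Bravo, Flint are pairwise disjoint (Atlas={7,9,12,13}; Bravo={4,14}; Flint={5,8,10,15}).
Every remaining set overlaps one of these, and no 4 of the listed sets are pairwise disjoint, so 3 is the maximum.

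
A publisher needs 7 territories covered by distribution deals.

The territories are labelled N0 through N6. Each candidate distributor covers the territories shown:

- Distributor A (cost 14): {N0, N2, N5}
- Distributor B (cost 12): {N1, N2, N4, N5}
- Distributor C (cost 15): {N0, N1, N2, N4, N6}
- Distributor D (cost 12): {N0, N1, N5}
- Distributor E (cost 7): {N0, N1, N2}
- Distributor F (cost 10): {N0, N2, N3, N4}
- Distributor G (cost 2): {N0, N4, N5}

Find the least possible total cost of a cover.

27

C, F, G together cover every territory (C ∪ F ∪ G = {N0, N1, N2, N3, N4, N5, N6}); total cost 15 + 10 + 2 = 27.
The greedy pick G, E, F, C costs 34; no covering selection beats 27.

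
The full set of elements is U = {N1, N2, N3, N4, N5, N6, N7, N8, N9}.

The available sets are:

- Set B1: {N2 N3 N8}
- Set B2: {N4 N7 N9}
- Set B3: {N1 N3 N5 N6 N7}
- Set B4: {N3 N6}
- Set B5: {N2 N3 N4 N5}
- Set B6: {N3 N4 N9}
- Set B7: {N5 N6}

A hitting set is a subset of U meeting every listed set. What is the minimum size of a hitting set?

3

Take H = {N3, N6, N7}. Each listed set contains at least one of these, so H is a hitting set of size 3.
The sets B1, B2, B7 are pairwise disjoint, so any hitting set needs a separate element for each — at least 3. Hence 3 is optimal.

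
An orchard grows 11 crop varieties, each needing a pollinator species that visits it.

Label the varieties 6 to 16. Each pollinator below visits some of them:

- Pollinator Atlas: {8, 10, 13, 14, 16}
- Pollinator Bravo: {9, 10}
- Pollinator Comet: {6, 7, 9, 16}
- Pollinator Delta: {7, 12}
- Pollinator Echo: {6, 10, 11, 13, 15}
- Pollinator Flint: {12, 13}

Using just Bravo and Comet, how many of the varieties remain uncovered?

Union of Bravo, Comet = {6, 7, 9, 10, 16}.
Not covered: 8, 11, 12, 13, 14, 15 — 6 varieties.

6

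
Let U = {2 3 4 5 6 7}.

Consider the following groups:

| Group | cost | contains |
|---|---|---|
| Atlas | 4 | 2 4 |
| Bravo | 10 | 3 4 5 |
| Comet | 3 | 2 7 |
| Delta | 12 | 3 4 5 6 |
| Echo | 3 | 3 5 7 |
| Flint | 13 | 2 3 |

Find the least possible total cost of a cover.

15

Comet, Delta together cover every item (Comet ∪ Delta = {2, 3, 4, 5, 6, 7}); total cost 3 + 12 = 15.
The greedy pick Echo, Atlas, Delta costs 19; no covering selection beats 15.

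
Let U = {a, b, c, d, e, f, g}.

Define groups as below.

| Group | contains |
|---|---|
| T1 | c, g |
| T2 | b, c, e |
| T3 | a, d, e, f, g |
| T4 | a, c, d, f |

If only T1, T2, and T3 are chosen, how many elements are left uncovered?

0

Union of T1, T2, T3 = {a, b, c, d, e, f, g} — that's every element, so 0 are uncovered.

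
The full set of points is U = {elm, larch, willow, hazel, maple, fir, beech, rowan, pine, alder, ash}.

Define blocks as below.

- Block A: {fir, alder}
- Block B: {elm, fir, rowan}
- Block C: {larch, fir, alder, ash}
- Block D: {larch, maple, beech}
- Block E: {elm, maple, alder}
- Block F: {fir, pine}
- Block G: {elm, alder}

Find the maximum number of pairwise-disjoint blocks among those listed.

D, F, G are pairwise disjoint (D={larch,maple,beech}; F={fir,pine}; G={elm,alder}).
Every remaining block overlaps one of these, and no 4 of the listed blocks are pairwise disjoint, so 3 is the maximum.

3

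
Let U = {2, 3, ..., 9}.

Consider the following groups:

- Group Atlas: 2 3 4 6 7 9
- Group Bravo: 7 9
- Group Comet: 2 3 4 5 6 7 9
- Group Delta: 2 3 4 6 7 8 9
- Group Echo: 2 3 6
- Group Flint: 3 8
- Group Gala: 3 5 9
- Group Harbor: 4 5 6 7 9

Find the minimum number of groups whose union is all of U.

Comet and Delta cover everything between them: the union {2, 3, 4, 5, 6, 7, 8, 9} is all of U.
No single group has all 8 points (the largest, Comet, has 7), so 2 is optimal.

2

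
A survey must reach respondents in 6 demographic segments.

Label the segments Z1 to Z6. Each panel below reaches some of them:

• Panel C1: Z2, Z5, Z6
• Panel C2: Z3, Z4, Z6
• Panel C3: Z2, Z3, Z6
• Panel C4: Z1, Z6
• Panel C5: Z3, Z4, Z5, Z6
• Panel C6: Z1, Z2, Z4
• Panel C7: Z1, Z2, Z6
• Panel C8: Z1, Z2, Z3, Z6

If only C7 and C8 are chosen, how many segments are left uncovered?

Union of C7, C8 = {Z1, Z2, Z3, Z6}.
Not covered: Z4, Z5 — 2 segments.

2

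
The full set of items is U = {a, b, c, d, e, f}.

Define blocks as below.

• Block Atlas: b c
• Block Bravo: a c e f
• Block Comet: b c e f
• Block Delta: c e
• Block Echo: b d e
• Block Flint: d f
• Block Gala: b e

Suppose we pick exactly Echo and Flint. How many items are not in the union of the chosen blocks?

2

Union of Echo, Flint = {b, d, e, f}.
Not covered: a, c — 2 items.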